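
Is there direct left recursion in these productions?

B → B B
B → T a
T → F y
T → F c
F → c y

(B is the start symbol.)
Yes, B is left-recursive

Direct left recursion occurs when N → N α for some non-terminal N (the right-hand side begins with the left-hand side itself).

B → B B: LEFT RECURSIVE (starts with B)
B → T a: starts with T
T → F y: starts with F
T → F c: starts with F
F → c y: starts with c

The grammar has direct left recursion on: B.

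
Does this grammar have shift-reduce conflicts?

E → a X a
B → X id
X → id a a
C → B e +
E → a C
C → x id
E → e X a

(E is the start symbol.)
A shift-reduce conflict occurs when an LR(0) state has both:
  - a complete (reduce) item [A → α .] (dot at the end), and
  - a shift item [B → β . c γ] (dot before a terminal).

Augment with E' → E and build the canonical LR(0) collection (I0 = CLOSURE({[E' → . E]}), then GOTO on every symbol after a dot until no new states appear). It has 18 states:
  I0: { [E → . a C], [E → . a X a], [E → . e X a], [E' → . E] }  — shift
  I1: { [E' → E .] }  — accept
  I2: { [B → . X id], [C → . B e +], [C → . x id], [E → a . C], [E → a . X a], [X → . id a a] }  — shift
  I3: { [E → e . X a], [X → . id a a] }  — shift
  I4: { [E → e X . a] }  — shift
  I5: { [X → id . a a] }  — shift
  I6: { [X → id a . a] }  — shift
  I7: { [X → id a a .] }  — reduce
  I8: { [E → e X a .] }  — reduce
  I9: { [C → B . e +] }  — shift
  I10: { [E → a C .] }  — reduce
  I11: { [B → X . id], [E → a X . a] }  — shift
  I12: { [C → x . id] }  — shift
  I13: { [C → x id .] }  — reduce
  I14: { [E → a X a .] }  — reduce
  I15: { [B → X id .] }  — reduce
  I16: { [C → B e . +] }  — shift
  I17: { [C → B e + .] }  — reduce

No state contains both a complete item and a shift item.

Answer: No shift-reduce conflicts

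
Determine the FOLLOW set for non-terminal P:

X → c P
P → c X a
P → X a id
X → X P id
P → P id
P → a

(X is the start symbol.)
{ $, 'a', 'c', 'id' }

In X → c P: P is at the end, add FOLLOW(X)
In X → X P id: P is followed by id, add FIRST(id) \ {ε} = { 'id' }
In P → P id: P is followed by id, add FIRST(id) \ {ε} = { 'id' }

The FOLLOW sets referred to above (computed the same way, to a fixed point):
  FOLLOW(X) = { $, 'a', 'c' }

Taking the union: FOLLOW(P) = { $, 'a', 'c', 'id' }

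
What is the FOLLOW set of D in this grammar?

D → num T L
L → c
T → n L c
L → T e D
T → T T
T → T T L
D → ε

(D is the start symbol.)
To compute FOLLOW(D), find every occurrence of D on a right-hand side N → α D β: add FIRST(β) \ {ε}, and if β is empty or nullable also add FOLLOW(N). Iterate to a fixed point.

D is the start symbol, so $ ∈ FOLLOW(D).
In L → T e D: D is at the end, add FOLLOW(L)

The FOLLOW sets referred to above (computed the same way, to a fixed point):
  FOLLOW(L) = { $, 'c', 'e', 'n' }

Taking the union: FOLLOW(D) = { $, 'c', 'e', 'n' }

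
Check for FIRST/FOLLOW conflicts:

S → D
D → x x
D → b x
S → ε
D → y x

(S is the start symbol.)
No FIRST/FOLLOW conflicts.

A FIRST/FOLLOW conflict occurs when a non-terminal N has a nullable alternative N → β (β ⇒* ε) and another alternative N → α with FIRST(α) ∩ FOLLOW(N) ≠ ∅: on such a lookahead the parser cannot decide between expanding α and letting N vanish via β.

Nullable non-terminals: S.
FIRST sets used below: FIRST(D) = { 'b', 'x', 'y' }

S: nullable alternative(s) S → ε; FOLLOW(S) = { $ }
  S → D: FIRST \ {ε} = { 'b', 'x', 'y' } — disjoint from FOLLOW(S)
  S → ε: FIRST \ {ε} = { } — this is the only nullable alternative, skip

D has no nullable alternative, so no FIRST/FOLLOW check is needed there.

No FIRST/FOLLOW conflicts found.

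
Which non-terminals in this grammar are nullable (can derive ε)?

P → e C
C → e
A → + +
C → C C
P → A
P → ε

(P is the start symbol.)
{ 'P' }

A non-terminal is nullable if it can derive ε (the empty string): either it has an ε-production, or it has a production whose right-hand side consists entirely of nullable non-terminals.

ε-productions: P → ε
So P is immediately nullable.
No further non-terminal can be added: every production for the remaining non-terminals contains a terminal or a non-nullable non-terminal.
Nullable = { 'P' }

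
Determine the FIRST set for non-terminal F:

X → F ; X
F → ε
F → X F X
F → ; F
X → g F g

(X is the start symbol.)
{ ';', 'g', ε }

To compute FIRST(F), examine every production with F on the left-hand side, reading each right-hand side left to right until a non-nullable symbol is reached.

FIRST sets of the other non-terminals involved (by the same procedure, iterated to a fixed point):
  FIRST(X) = { ';', 'g' }

From F → ε:
  - ε-production, so ε ∈ FIRST(F)
From F → X F X:
  - X is a non-terminal: add FIRST(X) \ {ε} = { ';', 'g' }
    X is not nullable, so stop
From F → ; F:
  - ';' is a terminal: add ';' and stop

Collecting: FIRST(F) = { ';', 'g', ε }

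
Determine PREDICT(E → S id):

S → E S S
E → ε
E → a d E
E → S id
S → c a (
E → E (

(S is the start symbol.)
{ '(', 'a', 'c' }

PREDICT(E → S id) = (FIRST(RHS) \ {ε}) ∪ (FOLLOW(E) if ε ∈ FIRST(RHS), i.e. RHS ⇒* ε)
FIRST(S) = { '(', 'a', 'c' }
FIRST(S id) = { '(', 'a', 'c' }
ε ∉ FIRST(S id), so FOLLOW(E) is not added.
PREDICT(E → S id) = { '(', 'a', 'c' }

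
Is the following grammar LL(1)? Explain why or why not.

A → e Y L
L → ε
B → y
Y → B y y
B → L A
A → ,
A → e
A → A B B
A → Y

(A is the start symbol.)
Relevant sets:
  FIRST(A) = { ',', 'e', 'y' }
  FIRST(Y) = { ',', 'e', 'y' }
  FIRST(L) = { ε }

For A:
  PREDICT(A → e Y L) = { 'e' }
  PREDICT(A → ',') = { ',' }
  PREDICT(A → e) = { 'e' }
  PREDICT(A → A B B) = { ',', 'e', 'y' }
  PREDICT(A → Y) = { ',', 'e', 'y' }
For B:
  PREDICT(B → y) = { 'y' }
  PREDICT(B → L A) = { ',', 'e', 'y' }
L, Y have a single production, so nothing to check there.

Conflict found: Predict set conflict for A: { 'e' }
The grammar is NOT LL(1).

Answer: No. Predict set conflict for A: { 'e' }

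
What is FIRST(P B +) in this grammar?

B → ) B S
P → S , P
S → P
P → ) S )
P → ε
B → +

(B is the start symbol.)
FIRST sets of the non-terminals involved (from the grammar, by fixed-point iteration):
  FIRST(P) = { ')', ',', ε }
  FIRST(B) = { ')', '+' }

To compute FIRST(P B +), process the symbols left to right:
Symbol P is a non-terminal. Add FIRST(P) \ {ε} = { ')', ',' }
P is nullable (ε ∈ FIRST(P)), continue to the next symbol.
Symbol B is a non-terminal. Add FIRST(B) \ {ε} = { ')', '+' }
B is not nullable (ε ∉ FIRST(B)), so stop here.
FIRST(P B +) = { ')', '+', ',' }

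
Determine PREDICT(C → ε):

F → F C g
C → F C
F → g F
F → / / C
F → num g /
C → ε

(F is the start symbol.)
{ $, '/', 'g', 'num' }

PREDICT(C → ε) = (FIRST(RHS) \ {ε}) ∪ (FOLLOW(C) if ε ∈ FIRST(RHS), i.e. RHS ⇒* ε)
The right-hand side is ε (FIRST(ε) = { ε }), so the predict set is FOLLOW(C) = { $, '/', 'g', 'num' }
PREDICT(C → ε) = { $, '/', 'g', 'num' }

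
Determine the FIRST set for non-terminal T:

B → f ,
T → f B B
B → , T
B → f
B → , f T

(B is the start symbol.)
From T → f B B:
  - f is a terminal: add 'f' and stop

Collecting: FIRST(T) = { 'f' }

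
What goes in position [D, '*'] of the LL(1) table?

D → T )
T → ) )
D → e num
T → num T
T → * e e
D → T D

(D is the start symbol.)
D → T ), D → T D

To find M[D, '*'], we find productions for D where '*' is in the predict set (PREDICT(N → α) = (FIRST(α) \ {ε}) ∪ (FOLLOW(N) if α ⇒* ε)).

Relevant sets:
  FIRST(T) = { ')', '*', 'num' }

D → T ): PREDICT = { ')', '*', 'num' }
  '*' is in predict set, so this production goes in M[D, '*']
D → e num: PREDICT = { 'e' }
D → T D: PREDICT = { ')', '*', 'num' }
  '*' is in predict set, so this production goes in M[D, '*']

M[D, '*'] = D → T ), D → T D  (a multiply-defined cell — the grammar is not LL(1))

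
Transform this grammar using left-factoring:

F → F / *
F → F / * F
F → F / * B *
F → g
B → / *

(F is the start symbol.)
Left-factoring transforms A → αβ₁ | αβ₂ into A → αA' and A' → β₁ | β₂
(α is the longest common prefix among the alternatives). Repeat until
no nonterminal has two alternatives with a common prefix.

Round 1: F has alternatives sharing prefix 'F / *'. Introduce F': F → F / * F'
  Add: F' → ε
  Add: F' → F
  Add: F' → B *

No remaining common prefixes — done.

Resulting grammar:
F → F / * F'
F' → ε
F' → F
F' → B *
F → g
B → / *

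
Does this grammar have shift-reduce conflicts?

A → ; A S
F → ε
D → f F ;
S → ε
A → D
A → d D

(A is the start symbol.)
No shift-reduce conflicts

A shift-reduce conflict occurs when an LR(0) state has both:
  - a complete (reduce) item [A → α .] (dot at the end), and
  - a shift item [B → β . c γ] (dot before a terminal).

Augment with A' → A and build the canonical LR(0) collection (I0 = CLOSURE({[A' → . A]}), then GOTO on every symbol after a dot until no new states appear). It has 11 states:
  I0: { [A → . ; A S], [A → . D], [A → . d D], [A' → . A], [D → . f F ;] }  — shift
  I1: { [A → . ; A S], [A → . D], [A → . d D], [A → ; . A S], [D → . f F ;] }  — shift
  I2: { [A' → A .] }  — accept
  I3: { [A → D .] }  — reduce
  I4: { [A → d . D], [D → . f F ;] }  — shift
  I5: { [D → f . F ;], [F → .] }  — reduce
  I6: { [D → f F . ;] }  — shift
  I7: { [D → f F ; .] }  — reduce
  I8: { [A → d D .] }  — reduce
  I9: { [A → ; A . S], [S → .] }  — reduce
  I10: { [A → ; A S .] }  — reduce

No state contains both a complete item and a shift item.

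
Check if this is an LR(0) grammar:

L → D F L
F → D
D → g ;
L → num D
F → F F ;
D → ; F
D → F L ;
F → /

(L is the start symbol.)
No. Shift-reduce conflict between [F → D .] and [D → . ; F]

Augment with L' → L and build the canonical LR(0) collection (I0 = CLOSURE({[L' → . L]}), then GOTO on every symbol after a dot until no new states appear). It has 18 states:
  I0: { [D → . ; F], [D → . F L ;], [D → . g ;], [F → . /], [F → . D], [F → . F F ;], [L → . D F L], [L → . num D], [L' → . L] }  — shift
  I1: { [F → / .] }  — reduce
  I2: { [D → . ; F], [D → . F L ;], [D → . g ;], [D → ; . F], [F → . /], [F → . D], [F → . F F ;] }  — shift
  I3: { [D → . ; F], [D → . F L ;], [D → . g ;], [F → . /], [F → . D], [F → . F F ;], [F → D .], [L → D . F L] }  — shift, reduce
  I4: { [D → . ; F], [D → . F L ;], [D → . g ;], [D → F . L ;], [F → . /], [F → . D], [F → . F F ;], [F → F . F ;], [L → . D F L], [L → . num D] }  — shift
  I5: { [L' → L .] }  — accept
  I6: { [D → g . ;] }  — shift
  I7: { [D → . ; F], [D → . F L ;], [D → . g ;], [F → . /], [F → . D], [F → . F F ;], [L → num . D] }  — shift
  I8: { [F → D .], [L → num D .] }  — 2 reduces
  I9: { [D → g ; .] }  — reduce
  I10: { [D → . ; F], [D → . F L ;], [D → . g ;], [D → F . L ;], [F → . /], [F → . D], [F → . F F ;], [F → F . F ;], [F → F F . ;], [L → . D F L], [L → . num D] }  — shift
  I11: { [D → F L . ;] }  — shift
  I12: { [D → F L ; .] }  — reduce
  I13: { [D → . ; F], [D → . F L ;], [D → . g ;], [D → ; . F], [F → . /], [F → . D], [F → . F F ;], [F → F F ; .] }  — shift, reduce
  I14: { [F → D .] }  — reduce
  I15: { [D → . ; F], [D → . F L ;], [D → . g ;], [D → ; F .], [D → F . L ;], [F → . /], [F → . D], [F → . F F ;], [F → F . F ;], [L → . D F L], [L → . num D] }  — shift, reduce
  I16: { [D → . ; F], [D → . F L ;], [D → . g ;], [D → F . L ;], [F → . /], [F → . D], [F → . F F ;], [F → F . F ;], [L → . D F L], [L → . num D], [L → D F . L] }  — shift
  I17: { [D → F L . ;], [L → D F L .] }  — shift, reduce

Conflict in state I3:
  Shift-reduce conflict between [F → D .] and [D → . ; F]
So the grammar is NOT LR(0).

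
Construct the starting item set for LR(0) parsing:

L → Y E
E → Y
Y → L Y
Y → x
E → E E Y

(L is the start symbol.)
First, augment the grammar with L' → L
I₀ = CLOSURE({ [L' → . L] }):
  [L' → . L] has the dot before L: add [L → . Y E]
  [L → . Y E] has the dot before Y: add [Y → . L Y], [Y → . x]
No further items can be added.

I₀ = { [L → . Y E], [L' → . L], [Y → . L Y], [Y → . x] }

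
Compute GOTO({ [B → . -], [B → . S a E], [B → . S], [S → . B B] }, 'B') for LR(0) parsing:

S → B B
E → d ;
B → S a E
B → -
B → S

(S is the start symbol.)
GOTO(I, 'B') = CLOSURE({ [A → αX.β] : [A → α.Xβ] ∈ I, X = 'B' })

Items with dot before 'B', with the dot advanced:
  [S → . B B] → [S → B . B]
Closure of the advanced items:
  [S → B . B] has the dot before B: add [B → . S a E], [B → . -], [B → . S]
  [B → . S a E] has the dot before S: add [S → . B B]

GOTO = { [B → . -], [B → . S a E], [B → . S], [S → . B B], [S → B . B] }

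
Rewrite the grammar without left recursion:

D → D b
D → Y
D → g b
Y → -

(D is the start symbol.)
D → Y D'
D → g b D'
D' → b D'
D' → ε
Y → -

D is directly left-recursive. The standard transformation for
  A → A α₁ | ... | A α_m | β₁ | ... | β_n
is
  A  → β₁ A' | ... | β_n A'
  A' → α₁ A' | ... | α_m A' | ε

D → Y becomes D → Y D'
D → g b becomes D → g b D'
D → D b becomes D' → b D'
Add D' → ε

Productions for other non-terminals are unchanged:
  Y → -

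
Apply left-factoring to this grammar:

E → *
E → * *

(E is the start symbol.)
Left-factoring transforms A → αβ₁ | αβ₂ into A → αA' and A' → β₁ | β₂
(α is the longest common prefix among the alternatives). Repeat until
no nonterminal has two alternatives with a common prefix.

Round 1: E has alternatives sharing prefix '*'. Introduce E': E → * E'
  Add: E' → ε
  Add: E' → *

No remaining common prefixes — done.

Resulting grammar:
E → * E'
E' → ε
E' → *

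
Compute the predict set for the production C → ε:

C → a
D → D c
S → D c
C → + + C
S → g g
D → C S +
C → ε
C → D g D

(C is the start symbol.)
{ $, '+', 'a', 'g' }

PREDICT(C → ε) = (FIRST(RHS) \ {ε}) ∪ (FOLLOW(C) if ε ∈ FIRST(RHS), i.e. RHS ⇒* ε)
The right-hand side is ε (FIRST(ε) = { ε }), so the predict set is FOLLOW(C) = { $, '+', 'a', 'g' }
PREDICT(C → ε) = { $, '+', 'a', 'g' }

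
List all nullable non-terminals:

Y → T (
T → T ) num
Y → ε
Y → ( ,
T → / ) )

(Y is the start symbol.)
{ 'Y' }

ε-productions: Y → ε
So Y is immediately nullable.
No further non-terminal can be added: every production for the remaining non-terminals contains a terminal or a non-nullable non-terminal.
Nullable = { 'Y' }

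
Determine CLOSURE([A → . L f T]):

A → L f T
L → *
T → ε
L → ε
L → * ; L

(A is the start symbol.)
{ [A → . L f T], [L → . * ; L], [L → . *], [L → .] }

Start with: [A → . L f T]
  [A → . L f T] has the dot before L: add [L → . *], [L → .], [L → . * ; L]
No further items can be added.

CLOSURE = { [A → . L f T], [L → . * ; L], [L → . *], [L → .] }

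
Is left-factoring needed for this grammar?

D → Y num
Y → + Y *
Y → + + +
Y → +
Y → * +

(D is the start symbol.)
Yes, Y has productions with common prefix '+'

Left-factoring is needed when two productions for the same non-terminal
share a common prefix on the right-hand side.

Productions for Y:
  Y → + Y *
  Y → + + +
  Y → +
  Y → * +

Found common prefix '+' in productions for Y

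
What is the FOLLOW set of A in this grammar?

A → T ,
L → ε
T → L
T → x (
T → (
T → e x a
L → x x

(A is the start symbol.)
A is the start symbol, so $ ∈ FOLLOW(A).
A does not occur on any right-hand side.

Taking the union: FOLLOW(A) = { $ }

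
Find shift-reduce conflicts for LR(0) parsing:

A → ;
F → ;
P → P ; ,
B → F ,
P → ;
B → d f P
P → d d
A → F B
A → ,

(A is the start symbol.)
A shift-reduce conflict occurs when an LR(0) state has both:
  - a complete (reduce) item [A → α .] (dot at the end), and
  - a shift item [B → β . c γ] (dot before a terminal).

Augment with A' → A and build the canonical LR(0) collection (I0 = CLOSURE({[A' → . A]}), then GOTO on every symbol after a dot until no new states appear). It has 17 states:
  I0: { [A → . ,], [A → . ;], [A → . F B], [A' → . A], [F → . ;] }  — shift
  I1: { [A → , .] }  — reduce
  I2: { [A → ; .], [F → ; .] }  — 2 reduces
  I3: { [A' → A .] }  — accept
  I4: { [A → F . B], [B → . F ,], [B → . d f P], [F → . ;] }  — shift
  I5: { [F → ; .] }  — reduce
  I6: { [A → F B .] }  — reduce
  I7: { [B → F . ,] }  — shift
  I8: { [B → d . f P] }  — shift
  I9: { [B → d f . P], [P → . ;], [P → . P ; ,], [P → . d d] }  — shift
  I10: { [P → ; .] }  — reduce
  I11: { [B → d f P .], [P → P . ; ,] }  — shift, reduce
  I12: { [P → d . d] }  — shift
  I13: { [P → d d .] }  — reduce
  I14: { [P → P ; . ,] }  — shift
  I15: { [P → P ; , .] }  — reduce
  I16: { [B → F , .] }  — reduce

I11 contains reduce item [B → d f P .] and shift item [P → P . ; ,] — shift-reduce conflict.

Answer: Yes — I11: [B → d f P .] vs [P → P . ; ,]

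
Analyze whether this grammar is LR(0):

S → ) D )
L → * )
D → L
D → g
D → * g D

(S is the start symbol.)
Yes, the grammar is LR(0)

Augment with S' → S and build the canonical LR(0) collection (I0 = CLOSURE({[S' → . S]}), then GOTO on every symbol after a dot until no new states appear). It has 11 states:
  I0: { [S → . ) D )], [S' → . S] }  — shift
  I1: { [D → . * g D], [D → . L], [D → . g], [L → . * )], [S → ) . D )] }  — shift
  I2: { [S' → S .] }  — accept
  I3: { [D → * . g D], [L → * . )] }  — shift
  I4: { [S → ) D . )] }  — shift
  I5: { [D → L .] }  — reduce
  I6: { [D → g .] }  — reduce
  I7: { [S → ) D ) .] }  — reduce
  I8: { [L → * ) .] }  — reduce
  I9: { [D → * g . D], [D → . * g D], [D → . L], [D → . g], [L → . * )] }  — shift
  I10: { [D → * g D .] }  — reduce

Every state is either a pure shift/goto state or contains exactly one complete item and nothing to shift — no conflicts. The grammar is LR(0).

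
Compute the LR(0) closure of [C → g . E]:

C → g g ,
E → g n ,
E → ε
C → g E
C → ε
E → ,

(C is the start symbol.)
Start with: [C → g . E]
  [C → g . E] has the dot before E: add [E → . g n ,], [E → .], [E → . ,]
No further items can be added.

CLOSURE = { [C → g . E], [E → . ,], [E → . g n ,], [E → .] }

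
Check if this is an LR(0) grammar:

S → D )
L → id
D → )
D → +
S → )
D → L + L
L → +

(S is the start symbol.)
Augment with S' → S and build the canonical LR(0) collection (I0 = CLOSURE({[S' → . S]}), then GOTO on every symbol after a dot until no new states appear). It has 11 states:
  I0: { [D → . )], [D → . +], [D → . L + L], [L → . +], [L → . id], [S → . )], [S → . D )], [S' → . S] }  — shift
  I1: { [D → ) .], [S → ) .] }  — 2 reduces
  I2: { [D → + .], [L → + .] }  — 2 reduces
  I3: { [S → D . )] }  — shift
  I4: { [D → L . + L] }  — shift
  I5: { [S' → S .] }  — accept
  I6: { [L → id .] }  — reduce
  I7: { [D → L + . L], [L → . +], [L → . id] }  — shift
  I8: { [L → + .] }  — reduce
  I9: { [D → L + L .] }  — reduce
  I10: { [S → D ) .] }  — reduce

Conflict in state I1:
  Reduce-reduce conflict: [D → ) .] and [S → ) .]
So the grammar is NOT LR(0).

Answer: No. Reduce-reduce conflict: [D → ) .] and [S → ) .]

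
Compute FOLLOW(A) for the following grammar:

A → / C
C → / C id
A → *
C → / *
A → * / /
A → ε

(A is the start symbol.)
{ $ }

A is the start symbol, so $ ∈ FOLLOW(A).
A does not occur on any right-hand side.

Taking the union: FOLLOW(A) = { $ }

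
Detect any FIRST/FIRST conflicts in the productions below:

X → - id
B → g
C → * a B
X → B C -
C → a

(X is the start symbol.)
No FIRST/FIRST conflicts.

FIRST sets of the non-terminals at (or reachable through a nullable prefix from) the front of some alternative:
  FIRST(B) = { 'g' }

Productions for X:
  X → - id: FIRST = { '-' }
  X → B C -: FIRST = { 'g' }
Productions for C:
  C → * a B: FIRST = { '*' }
  C → a: FIRST = { 'a' }
B has only one production, so no FIRST/FIRST conflict is possible there.

All alternatives of each non-terminal have pairwise disjoint FIRST sets.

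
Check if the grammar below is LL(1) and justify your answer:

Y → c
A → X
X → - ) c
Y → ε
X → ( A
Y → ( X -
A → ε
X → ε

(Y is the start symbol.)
A grammar is LL(1) if for each non-terminal N with multiple productions, the predict sets of those productions are pairwise disjoint, where PREDICT(N → α) = (FIRST(α) \ {ε}) ∪ (FOLLOW(N) if α ⇒* ε).

Relevant sets:
  FIRST(X) = { '(', '-', ε }
  FOLLOW(Y) = { $ }
  FOLLOW(A) = { '-' }
  FOLLOW(X) = { '-' }

For Y:
  PREDICT(Y → c) = { 'c' }
  PREDICT(Y → ε) = { $ }
  PREDICT(Y → '(' X '-') = { '(' }
For A:
  PREDICT(A → X) = { '(', '-' }
  PREDICT(A → ε) = { '-' }
For X:
  PREDICT(X → '-' ')' c) = { '-' }
  PREDICT(X → '(' A) = { '(' }
  PREDICT(X → ε) = { '-' }

Conflict found: Predict set conflict for A: { '-' }
The grammar is NOT LL(1).

Answer: No. Predict set conflict for A: { '-' }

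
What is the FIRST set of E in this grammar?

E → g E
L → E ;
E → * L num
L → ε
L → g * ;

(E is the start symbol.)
To compute FIRST(E), examine every production with E on the left-hand side, reading each right-hand side left to right until a non-nullable symbol is reached.

From E → g E:
  - g is a terminal: add 'g' and stop
From E → * L num:
  - '*' is a terminal: add '*' and stop

Collecting: FIRST(E) = { '*', 'g' }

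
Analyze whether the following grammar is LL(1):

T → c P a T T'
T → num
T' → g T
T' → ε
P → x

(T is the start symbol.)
A grammar is LL(1) if for each non-terminal N with multiple productions, the predict sets of those productions are pairwise disjoint, where PREDICT(N → α) = (FIRST(α) \ {ε}) ∪ (FOLLOW(N) if α ⇒* ε).

Relevant sets:
  FOLLOW(T') = { $, 'g' }

For T:
  PREDICT(T → c P a T T') = { 'c' }
  PREDICT(T → num) = { 'num' }
For T':
  PREDICT(T' → g T) = { 'g' }
  PREDICT(T' → ε) = { $, 'g' }
P has a single production, so nothing to check there.

Conflict found: Predict set conflict for T': { 'g' }
The grammar is NOT LL(1).

Answer: No. Predict set conflict for T': { 'g' }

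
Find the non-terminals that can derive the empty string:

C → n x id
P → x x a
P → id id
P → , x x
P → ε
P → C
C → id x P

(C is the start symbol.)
A non-terminal is nullable if it can derive ε (the empty string): either it has an ε-production, or it has a production whose right-hand side consists entirely of nullable non-terminals.

ε-productions: P → ε
So P is immediately nullable.
No further non-terminal can be added: every production for the remaining non-terminals contains a terminal or a non-nullable non-terminal.
Nullable = { 'P' }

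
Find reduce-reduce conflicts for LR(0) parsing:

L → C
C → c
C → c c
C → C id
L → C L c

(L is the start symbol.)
No reduce-reduce conflicts

A reduce-reduce conflict occurs when an LR(0) state has two complete items [A → α .] and [B → β .] — both call for a reduction, and with no lookahead the parser cannot choose between them.

Augment with L' → L and build the canonical LR(0) collection (I0 = CLOSURE({[L' → . L]}), then GOTO on every symbol after a dot until no new states appear). It has 8 states:
  I0: { [C → . C id], [C → . c c], [C → . c], [L → . C L c], [L → . C], [L' → . L] }  — shift
  I1: { [C → . C id], [C → . c c], [C → . c], [C → C . id], [L → . C L c], [L → . C], [L → C . L c], [L → C .] }  — shift, reduce
  I2: { [L' → L .] }  — accept
  I3: { [C → c . c], [C → c .] }  — shift, reduce
  I4: { [C → c c .] }  — reduce
  I5: { [L → C L . c] }  — shift
  I6: { [C → C id .] }  — reduce
  I7: { [L → C L c .] }  — reduce

No state contains more than one complete item.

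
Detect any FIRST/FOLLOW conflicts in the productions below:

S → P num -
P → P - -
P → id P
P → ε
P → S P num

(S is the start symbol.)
Yes. P → P '-' '-' with FOLLOW(P) on { '-', 'num' }; P → S P num with FOLLOW(P) on { '-', 'num' }

Nullable non-terminals: P.
FIRST sets used below: FIRST(P) = { '-', 'id', 'num', ε }, FIRST(S) = { '-', 'id', 'num' }

P: nullable alternative(s) P → ε; FOLLOW(P) = { '-', 'num' }
  P → P - -: FIRST \ {ε} = { '-', 'id', 'num' } — overlaps FOLLOW(P) on { '-', 'num' }: CONFLICT
  P → id P: FIRST \ {ε} = { 'id' } — disjoint from FOLLOW(P)
  P → ε: FIRST \ {ε} = { } — this is the only nullable alternative, skip
  P → S P num: FIRST \ {ε} = { '-', 'id', 'num' } — overlaps FOLLOW(P) on { '-', 'num' }: CONFLICT

S has no nullable alternative, so no FIRST/FOLLOW check is needed there.

So the grammar has 2 FIRST/FOLLOW conflicts (marked CONFLICT above).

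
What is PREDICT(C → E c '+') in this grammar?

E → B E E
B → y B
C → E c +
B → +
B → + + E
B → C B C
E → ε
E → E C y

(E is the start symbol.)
{ '+', 'c', 'y' }

PREDICT(C → E c '+') = (FIRST(RHS) \ {ε}) ∪ (FOLLOW(C) if ε ∈ FIRST(RHS), i.e. RHS ⇒* ε)
FIRST(E) = { '+', 'c', 'y', ε }
FIRST(E c '+') = { '+', 'c', 'y' }
ε ∉ FIRST(E c '+'), so FOLLOW(C) is not added.
PREDICT(C → E c '+') = { '+', 'c', 'y' }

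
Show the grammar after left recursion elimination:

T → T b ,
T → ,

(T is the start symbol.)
T is directly left-recursive. The standard transformation for
  A → A α₁ | ... | A α_m | β₁ | ... | β_n
is
  A  → β₁ A' | ... | β_n A'
  A' → α₁ A' | ... | α_m A' | ε

T → , becomes T → , T'
T → T b , becomes T' → b , T'
Add T' → ε

Resulting grammar:
T → , T'
T' → b , T'
T' → ε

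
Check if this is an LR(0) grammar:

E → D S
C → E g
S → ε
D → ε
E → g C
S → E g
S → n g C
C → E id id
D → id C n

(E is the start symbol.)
A grammar is LR(0) if no state in the canonical LR(0) collection has:
  - both a shift item (dot before a terminal) and a complete item (shift-reduce conflict), or
  - two or more complete items (reduce-reduce conflict; the accept item [E' → E .] counts as a complete item here).

Augment with E' → E and build the canonical LR(0) collection (I0 = CLOSURE({[E' → . E]}), then GOTO on every symbol after a dot until no new states appear). It has 18 states:
  I0: { [D → . id C n], [D → .], [E → . D S], [E → . g C], [E' → . E] }  — shift, reduce
  I1: { [D → . id C n], [D → .], [E → . D S], [E → . g C], [E → D . S], [S → . E g], [S → . n g C], [S → .] }  — shift, 2 reduces
  I2: { [E' → E .] }  — accept
  I3: { [C → . E g], [C → . E id id], [D → . id C n], [D → .], [E → . D S], [E → . g C], [E → g . C] }  — shift, reduce
  I4: { [C → . E g], [C → . E id id], [D → . id C n], [D → .], [D → id . C n], [E → . D S], [E → . g C] }  — shift, reduce
  I5: { [D → id C . n] }  — shift
  I6: { [C → E . g], [C → E . id id] }  — shift
  I7: { [C → E g .] }  — reduce
  I8: { [C → E id . id] }  — shift
  I9: { [C → E id id .] }  — reduce
  I10: { [D → id C n .] }  — reduce
  I11: { [E → g C .] }  — reduce
  I12: { [S → E . g] }  — shift
  I13: { [E → D S .] }  — reduce
  I14: { [S → n . g C] }  — shift
  I15: { [C → . E g], [C → . E id id], [D → . id C n], [D → .], [E → . D S], [E → . g C], [S → n g . C] }  — shift, reduce
  I16: { [S → n g C .] }  — reduce
  I17: { [S → E g .] }  — reduce

Conflict in state I0:
  Shift-reduce conflict between [D → .] and [D → . id C n]
So the grammar is NOT LR(0).

Answer: No. Shift-reduce conflict between [D → .] and [D → . id C n]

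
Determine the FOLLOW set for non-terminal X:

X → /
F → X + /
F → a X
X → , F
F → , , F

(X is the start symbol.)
{ $, '+' }

To compute FOLLOW(X), find every occurrence of X on a right-hand side N → α X β: add FIRST(β) \ {ε}, and if β is empty or nullable also add FOLLOW(N). Iterate to a fixed point.

X is the start symbol, so $ ∈ FOLLOW(X).
In F → X + /: X is followed by '+' '/', add FIRST('+' '/') \ {ε} = { '+' }
In F → a X: X is at the end, add FOLLOW(F)

The FOLLOW sets referred to above (computed the same way, to a fixed point):
  FOLLOW(F) = { $, '+' }

Taking the union: FOLLOW(X) = { $, '+' }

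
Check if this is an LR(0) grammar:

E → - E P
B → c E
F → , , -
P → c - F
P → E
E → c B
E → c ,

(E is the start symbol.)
A grammar is LR(0) if no state in the canonical LR(0) collection has:
  - both a shift item (dot before a terminal) and a complete item (shift-reduce conflict), or
  - two or more complete items (reduce-reduce conflict; the accept item [E' → E .] counts as a complete item here).

Augment with E' → E and build the canonical LR(0) collection (I0 = CLOSURE({[E' → . E]}), then GOTO on every symbol after a dot until no new states appear). It has 17 states:
  I0: { [E → . - E P], [E → . c ,], [E → . c B], [E' → . E] }  — shift
  I1: { [E → - . E P], [E → . - E P], [E → . c ,], [E → . c B] }  — shift
  I2: { [E' → E .] }  — accept
  I3: { [B → . c E], [E → c . ,], [E → c . B] }  — shift
  I4: { [E → c , .] }  — reduce
  I5: { [E → c B .] }  — reduce
  I6: { [B → c . E], [E → . - E P], [E → . c ,], [E → . c B] }  — shift
  I7: { [B → c E .] }  — reduce
  I8: { [E → - E . P], [E → . - E P], [E → . c ,], [E → . c B], [P → . E], [P → . c - F] }  — shift
  I9: { [P → E .] }  — reduce
  I10: { [E → - E P .] }  — reduce
  I11: { [B → . c E], [E → c . ,], [E → c . B], [P → c . - F] }  — shift
  I12: { [F → . , , -], [P → c - . F] }  — shift
  I13: { [F → , . , -] }  — shift
  I14: { [P → c - F .] }  — reduce
  I15: { [F → , , . -] }  — shift
  I16: { [F → , , - .] }  — reduce

Every state is either a pure shift/goto state or contains exactly one complete item and nothing to shift — no conflicts. The grammar is LR(0).

Answer: Yes, the grammar is LR(0)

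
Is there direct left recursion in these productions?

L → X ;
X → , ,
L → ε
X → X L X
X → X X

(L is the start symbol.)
Direct left recursion occurs when N → N α for some non-terminal N (the right-hand side begins with the left-hand side itself).

L → X ;: starts with X
X → , ,: starts with ','
L → ε: starts with ε
X → X L X: LEFT RECURSIVE (starts with X)
X → X X: LEFT RECURSIVE (starts with X)

The grammar has direct left recursion on: X.

Answer: Yes, X is left-recursive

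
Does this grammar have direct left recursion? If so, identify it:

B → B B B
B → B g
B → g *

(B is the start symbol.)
Yes, B is left-recursive

B → B B B: LEFT RECURSIVE (starts with B)
B → B g: LEFT RECURSIVE (starts with B)
B → g *: starts with g

The grammar has direct left recursion on: B.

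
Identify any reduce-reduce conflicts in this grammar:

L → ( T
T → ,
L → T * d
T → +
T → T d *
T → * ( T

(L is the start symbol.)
No reduce-reduce conflicts

A reduce-reduce conflict occurs when an LR(0) state has two complete items [A → α .] and [B → β .] — both call for a reduction, and with no lookahead the parser cannot choose between them.

Augment with L' → L and build the canonical LR(0) collection (I0 = CLOSURE({[L' → . L]}), then GOTO on every symbol after a dot until no new states appear). It has 14 states:
  I0: { [L → . ( T], [L → . T * d], [L' → . L], [T → . * ( T], [T → . +], [T → . ,], [T → . T d *] }  — shift
  I1: { [L → ( . T], [T → . * ( T], [T → . +], [T → . ,], [T → . T d *] }  — shift
  I2: { [T → * . ( T] }  — shift
  I3: { [T → + .] }  — reduce
  I4: { [T → , .] }  — reduce
  I5: { [L' → L .] }  — accept
  I6: { [L → T . * d], [T → T . d *] }  — shift
  I7: { [L → T * . d] }  — shift
  I8: { [T → T d . *] }  — shift
  I9: { [T → T d * .] }  — reduce
  I10: { [L → T * d .] }  — reduce
  I11: { [T → * ( . T], [T → . * ( T], [T → . +], [T → . ,], [T → . T d *] }  — shift
  I12: { [T → * ( T .], [T → T . d *] }  — shift, reduce
  I13: { [L → ( T .], [T → T . d *] }  — shift, reduce

No state contains more than one complete item.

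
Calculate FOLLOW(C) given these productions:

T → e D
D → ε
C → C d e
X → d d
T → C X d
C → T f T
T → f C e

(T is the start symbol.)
In C → C d e: C is followed by d e, add FIRST(d e) \ {ε} = { 'd' }
In T → C X d: C is followed by X d, add FIRST(X d) \ {ε} = { 'd' }
In T → f C e: C is followed by e, add FIRST(e) \ {ε} = { 'e' }

Taking the union: FOLLOW(C) = { 'd', 'e' }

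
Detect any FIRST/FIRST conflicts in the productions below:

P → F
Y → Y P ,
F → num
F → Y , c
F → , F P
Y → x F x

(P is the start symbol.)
Yes. Y → Y P ',' / Y → x F x on { 'x' }

FIRST sets of the non-terminals at (or reachable through a nullable prefix from) the front of some alternative:
  FIRST(Y) = { 'x' }

Productions for Y:
  Y → Y P ,: FIRST = { 'x' }
  Y → x F x: FIRST = { 'x' }
Productions for F:
  F → num: FIRST = { 'num' }
  F → Y , c: FIRST = { 'x' }
  F → , F P: FIRST = { ',' }
P has only one production, so no FIRST/FIRST conflict is possible there.

Conflict for Y: Y → Y P , and Y → x F x
  Overlap: { 'x' }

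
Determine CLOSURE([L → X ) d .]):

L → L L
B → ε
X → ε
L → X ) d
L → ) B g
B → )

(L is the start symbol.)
Start with: [L → X ) d .]
The dot is at the end, so nothing is added.

CLOSURE = { [L → X ) d .] }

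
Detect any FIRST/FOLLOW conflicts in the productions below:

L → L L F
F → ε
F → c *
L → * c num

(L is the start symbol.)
Yes. F → c '*' with FOLLOW(F) on { 'c' }

Nullable non-terminals: F.

F: nullable alternative(s) F → ε; FOLLOW(F) = { $, '*', 'c' }
  F → ε: FIRST \ {ε} = { } — this is the only nullable alternative, skip
  F → c *: FIRST \ {ε} = { 'c' } — overlaps FOLLOW(F) on { 'c' }: CONFLICT

L has no nullable alternative, so no FIRST/FOLLOW check is needed there.

So the grammar has 1 FIRST/FOLLOW conflict (marked CONFLICT above).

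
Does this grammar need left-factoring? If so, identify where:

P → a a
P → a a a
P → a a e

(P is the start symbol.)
Left-factoring is needed when two productions for the same non-terminal
share a common prefix on the right-hand side.

Productions for P:
  P → a a
  P → a a a
  P → a a e

Found common prefix 'a a' in productions for P

Answer: Yes, P has productions with common prefix 'a a'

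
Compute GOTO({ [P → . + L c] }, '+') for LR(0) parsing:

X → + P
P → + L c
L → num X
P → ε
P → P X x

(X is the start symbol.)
GOTO(I, '+') = CLOSURE({ [A → αX.β] : [A → α.Xβ] ∈ I, X = '+' })

Items with dot before '+', with the dot advanced:
  [P → . + L c] → [P → + . L c]
Closure of the advanced items:
  [P → + . L c] has the dot before L: add [L → . num X]

GOTO = { [L → . num X], [P → + . L c] }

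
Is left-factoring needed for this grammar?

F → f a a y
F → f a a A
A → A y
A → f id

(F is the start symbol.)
Yes, F has productions with common prefix 'f a a'

Left-factoring is needed when two productions for the same non-terminal
share a common prefix on the right-hand side.

Productions for F:
  F → f a a y
  F → f a a A
Productions for A:
  A → A y
  A → f id

Found common prefix 'f a a' in productions for F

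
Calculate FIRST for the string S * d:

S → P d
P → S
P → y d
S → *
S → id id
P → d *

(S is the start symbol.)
{ '*', 'd', 'id', 'y' }

FIRST sets of the non-terminals involved (from the grammar, by fixed-point iteration):
  FIRST(S) = { '*', 'd', 'id', 'y' }

To compute FIRST(S * d), process the symbols left to right:
Symbol S is a non-terminal. Add FIRST(S) \ {ε} = { '*', 'd', 'id', 'y' }
S is not nullable (ε ∉ FIRST(S)), so stop here.
FIRST(S * d) = { '*', 'd', 'id', 'y' }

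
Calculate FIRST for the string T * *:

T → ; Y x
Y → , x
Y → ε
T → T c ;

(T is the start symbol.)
FIRST sets of the non-terminals involved (from the grammar, by fixed-point iteration):
  FIRST(T) = { ';' }

To compute FIRST(T * *), process the symbols left to right:
Symbol T is a non-terminal. Add FIRST(T) \ {ε} = { ';' }
T is not nullable (ε ∉ FIRST(T)), so stop here.
FIRST(T * *) = { ';' }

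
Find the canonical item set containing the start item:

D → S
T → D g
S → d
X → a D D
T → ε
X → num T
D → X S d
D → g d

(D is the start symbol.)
{ [D → . S], [D → . X S d], [D → . g d], [D' → . D], [S → . d], [X → . a D D], [X → . num T] }

First, augment the grammar with D' → D
I₀ = CLOSURE({ [D' → . D] }):
  [D' → . D] has the dot before D: add [D → . S], [D → . X S d], [D → . g d]
  [D → . S] has the dot before S: add [S → . d]
  [D → . X S d] has the dot before X: add [X → . a D D], [X → . num T]
No further items can be added.

I₀ = { [D → . S], [D → . X S d], [D → . g d], [D' → . D], [S → . d], [X → . a D D], [X → . num T] }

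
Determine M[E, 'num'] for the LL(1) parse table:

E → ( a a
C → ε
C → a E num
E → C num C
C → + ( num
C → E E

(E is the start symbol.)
To find M[E, 'num'], we find productions for E where 'num' is in the predict set (PREDICT(N → α) = (FIRST(α) \ {ε}) ∪ (FOLLOW(N) if α ⇒* ε)).

Relevant sets:
  FIRST(C) = { '(', '+', 'a', 'num', ε }

E → ( a a: PREDICT = { '(' }
E → C num C: PREDICT = { '(', '+', 'a', 'num' }
  'num' is in predict set, so this production goes in M[E, 'num']

M[E, 'num'] = E → C num C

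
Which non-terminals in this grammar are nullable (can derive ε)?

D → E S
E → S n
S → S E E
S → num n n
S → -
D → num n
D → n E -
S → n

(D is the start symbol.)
A non-terminal is nullable if it can derive ε (the empty string): either it has an ε-production, or it has a production whose right-hand side consists entirely of nullable non-terminals.

There are no ε-productions, so no non-terminal can derive ε.
No non-terminals are nullable.

Answer: None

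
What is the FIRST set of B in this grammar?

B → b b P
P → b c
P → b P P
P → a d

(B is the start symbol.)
To compute FIRST(B), examine every production with B on the left-hand side, reading each right-hand side left to right until a non-nullable symbol is reached.

From B → b b P:
  - b is a terminal: add 'b' and stop

Collecting: FIRST(B) = { 'b' }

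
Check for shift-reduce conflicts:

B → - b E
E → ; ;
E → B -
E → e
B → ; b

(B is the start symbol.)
No shift-reduce conflicts

A shift-reduce conflict occurs when an LR(0) state has both:
  - a complete (reduce) item [A → α .] (dot at the end), and
  - a shift item [B → β . c γ] (dot before a terminal).

Augment with B' → B and build the canonical LR(0) collection (I0 = CLOSURE({[B' → . B]}), then GOTO on every symbol after a dot until no new states appear). It has 12 states:
  I0: { [B → . - b E], [B → . ; b], [B' → . B] }  — shift
  I1: { [B → - . b E] }  — shift
  I2: { [B → ; . b] }  — shift
  I3: { [B' → B .] }  — accept
  I4: { [B → ; b .] }  — reduce
  I5: { [B → - b . E], [B → . - b E], [B → . ; b], [E → . ; ;], [E → . B -], [E → . e] }  — shift
  I6: { [B → ; . b], [E → ; . ;] }  — shift
  I7: { [E → B . -] }  — shift
  I8: { [B → - b E .] }  — reduce
  I9: { [E → e .] }  — reduce
  I10: { [E → B - .] }  — reduce
  I11: { [E → ; ; .] }  — reduce

No state contains both a complete item and a shift item.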